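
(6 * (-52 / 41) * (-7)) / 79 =2184 / 3239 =0.67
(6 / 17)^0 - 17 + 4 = -12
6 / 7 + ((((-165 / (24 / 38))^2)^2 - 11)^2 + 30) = 9954704242842404511359143 / 458752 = 21699533174443717981.30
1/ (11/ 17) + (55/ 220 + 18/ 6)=211/ 44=4.80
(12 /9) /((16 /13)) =13 /12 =1.08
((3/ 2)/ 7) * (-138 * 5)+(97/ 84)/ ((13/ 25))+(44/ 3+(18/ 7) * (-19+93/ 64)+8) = -489479/ 2912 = -168.09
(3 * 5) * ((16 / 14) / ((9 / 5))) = 200 / 21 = 9.52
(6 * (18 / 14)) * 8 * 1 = 432 / 7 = 61.71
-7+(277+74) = 344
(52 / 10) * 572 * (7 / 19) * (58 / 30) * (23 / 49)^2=228151352 / 488775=466.78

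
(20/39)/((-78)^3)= -5/4626882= -0.00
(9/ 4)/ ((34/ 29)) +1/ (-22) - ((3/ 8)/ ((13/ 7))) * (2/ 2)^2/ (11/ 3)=4421/ 2431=1.82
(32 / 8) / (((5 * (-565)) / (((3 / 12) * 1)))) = -1 / 2825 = -0.00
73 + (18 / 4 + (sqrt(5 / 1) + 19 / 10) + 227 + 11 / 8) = sqrt(5) + 12311 / 40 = 310.01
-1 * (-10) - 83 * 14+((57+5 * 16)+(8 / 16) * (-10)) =-1020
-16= -16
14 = 14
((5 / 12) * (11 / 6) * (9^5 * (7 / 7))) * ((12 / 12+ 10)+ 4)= 676603.12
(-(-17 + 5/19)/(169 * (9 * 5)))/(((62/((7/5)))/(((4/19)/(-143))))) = -1484/20283967275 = -0.00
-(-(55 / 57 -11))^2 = -327184 / 3249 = -100.70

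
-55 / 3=-18.33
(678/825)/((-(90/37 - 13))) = 8362/107525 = 0.08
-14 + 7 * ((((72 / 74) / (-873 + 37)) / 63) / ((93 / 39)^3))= -14.00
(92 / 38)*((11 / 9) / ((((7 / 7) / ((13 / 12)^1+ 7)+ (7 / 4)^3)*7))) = 3141248 / 40744683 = 0.08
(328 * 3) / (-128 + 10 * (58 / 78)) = -19188 / 2351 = -8.16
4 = 4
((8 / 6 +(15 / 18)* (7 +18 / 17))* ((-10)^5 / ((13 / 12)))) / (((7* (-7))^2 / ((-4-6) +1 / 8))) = 1621475000 / 530621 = 3055.81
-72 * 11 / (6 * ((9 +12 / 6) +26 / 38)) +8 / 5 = -1794 / 185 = -9.70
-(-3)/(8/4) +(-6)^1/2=-3/2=-1.50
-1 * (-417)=417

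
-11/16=-0.69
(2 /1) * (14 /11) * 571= 15988 /11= 1453.45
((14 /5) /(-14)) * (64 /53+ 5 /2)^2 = -154449 /56180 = -2.75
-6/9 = -2/3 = -0.67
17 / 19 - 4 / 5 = 9 / 95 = 0.09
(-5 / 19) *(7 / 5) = -7 / 19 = -0.37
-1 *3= -3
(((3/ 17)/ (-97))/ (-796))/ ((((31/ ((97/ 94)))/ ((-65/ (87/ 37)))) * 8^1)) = -2405/ 9148281536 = -0.00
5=5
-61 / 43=-1.42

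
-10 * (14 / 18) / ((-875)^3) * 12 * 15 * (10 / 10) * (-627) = -5016 / 3828125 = -0.00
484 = 484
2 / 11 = 0.18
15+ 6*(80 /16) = 45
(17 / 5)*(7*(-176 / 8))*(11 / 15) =-28798 / 75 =-383.97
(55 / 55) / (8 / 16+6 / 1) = 0.15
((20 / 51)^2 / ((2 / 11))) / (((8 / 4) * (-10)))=-110 / 2601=-0.04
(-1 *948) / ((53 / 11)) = -10428 / 53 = -196.75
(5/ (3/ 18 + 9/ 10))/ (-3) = -25/ 16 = -1.56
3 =3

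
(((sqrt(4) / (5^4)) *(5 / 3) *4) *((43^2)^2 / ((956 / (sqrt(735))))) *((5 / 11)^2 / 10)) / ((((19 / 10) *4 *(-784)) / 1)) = -3418801 *sqrt(15) / 1846188960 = -0.01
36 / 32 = 9 / 8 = 1.12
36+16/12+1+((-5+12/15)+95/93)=35.15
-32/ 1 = -32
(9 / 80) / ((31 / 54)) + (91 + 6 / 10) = 113827 / 1240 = 91.80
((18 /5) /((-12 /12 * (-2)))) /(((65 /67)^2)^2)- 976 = -86929689911 /89253125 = -973.97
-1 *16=-16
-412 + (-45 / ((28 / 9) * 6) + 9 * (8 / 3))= -21863 / 56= -390.41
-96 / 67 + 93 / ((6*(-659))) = -128605 / 88306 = -1.46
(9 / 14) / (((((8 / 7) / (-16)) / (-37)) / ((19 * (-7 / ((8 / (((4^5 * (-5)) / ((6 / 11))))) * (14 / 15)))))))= 55677600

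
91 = 91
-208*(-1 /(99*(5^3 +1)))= 104 /6237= 0.02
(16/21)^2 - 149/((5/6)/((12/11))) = -4716968/24255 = -194.47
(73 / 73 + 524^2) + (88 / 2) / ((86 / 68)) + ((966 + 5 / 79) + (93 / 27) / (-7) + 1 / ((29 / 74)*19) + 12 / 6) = 32496351005389 / 117920061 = 275579.50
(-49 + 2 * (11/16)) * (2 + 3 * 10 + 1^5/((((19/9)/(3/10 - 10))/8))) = 43053/190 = 226.59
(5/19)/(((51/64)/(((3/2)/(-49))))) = -160/15827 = -0.01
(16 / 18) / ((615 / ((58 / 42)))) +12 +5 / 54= 2811629 / 232470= 12.09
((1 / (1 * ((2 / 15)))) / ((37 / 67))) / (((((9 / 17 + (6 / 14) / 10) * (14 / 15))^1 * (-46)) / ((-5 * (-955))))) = -2039521875 / 772708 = -2639.45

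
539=539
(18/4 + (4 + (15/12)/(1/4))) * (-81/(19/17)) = -978.39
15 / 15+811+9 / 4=3257 / 4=814.25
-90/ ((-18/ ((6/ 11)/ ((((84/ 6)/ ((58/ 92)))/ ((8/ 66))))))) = 290/ 19481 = 0.01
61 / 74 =0.82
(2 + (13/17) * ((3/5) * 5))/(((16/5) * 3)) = 365/816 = 0.45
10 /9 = 1.11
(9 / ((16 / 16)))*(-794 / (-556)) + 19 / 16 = 31225 / 2224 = 14.04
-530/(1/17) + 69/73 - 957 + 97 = -720441/73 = -9869.05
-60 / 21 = -20 / 7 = -2.86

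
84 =84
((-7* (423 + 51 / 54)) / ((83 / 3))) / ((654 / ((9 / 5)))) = -53417 / 180940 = -0.30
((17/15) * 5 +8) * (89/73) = 3649/219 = 16.66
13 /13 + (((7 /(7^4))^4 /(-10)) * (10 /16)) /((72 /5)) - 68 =-1068325911321989 /15945162855552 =-67.00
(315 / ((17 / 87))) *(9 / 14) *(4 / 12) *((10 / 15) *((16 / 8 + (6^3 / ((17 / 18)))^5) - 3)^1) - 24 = 3478268051155573860909 / 24137569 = 144101837726722.76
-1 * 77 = -77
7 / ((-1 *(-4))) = 7 / 4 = 1.75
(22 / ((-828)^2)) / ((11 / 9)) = 1 / 38088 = 0.00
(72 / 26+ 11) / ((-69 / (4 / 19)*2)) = -358 / 17043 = -0.02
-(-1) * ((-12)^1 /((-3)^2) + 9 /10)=-13 /30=-0.43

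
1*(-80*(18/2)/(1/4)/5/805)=-576/805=-0.72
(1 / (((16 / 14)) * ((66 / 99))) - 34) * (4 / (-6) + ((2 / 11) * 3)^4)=6640531 / 351384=18.90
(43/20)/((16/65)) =559/64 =8.73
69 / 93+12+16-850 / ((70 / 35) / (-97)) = 1278866 / 31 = 41253.74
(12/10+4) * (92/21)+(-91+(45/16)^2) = -1621103/26880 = -60.31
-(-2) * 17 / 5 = 34 / 5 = 6.80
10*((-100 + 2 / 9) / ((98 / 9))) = -4490 / 49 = -91.63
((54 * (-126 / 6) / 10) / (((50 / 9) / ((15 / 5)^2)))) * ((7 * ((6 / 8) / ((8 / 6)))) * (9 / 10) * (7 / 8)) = -182284263 / 320000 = -569.64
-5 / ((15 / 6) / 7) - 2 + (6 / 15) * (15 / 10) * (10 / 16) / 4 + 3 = -413 / 32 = -12.91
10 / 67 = 0.15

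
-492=-492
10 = 10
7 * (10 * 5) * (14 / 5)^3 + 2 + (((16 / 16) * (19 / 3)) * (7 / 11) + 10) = 1270373 / 165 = 7699.23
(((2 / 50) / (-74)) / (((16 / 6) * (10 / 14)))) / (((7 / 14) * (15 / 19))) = -133 / 185000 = -0.00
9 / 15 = 3 / 5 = 0.60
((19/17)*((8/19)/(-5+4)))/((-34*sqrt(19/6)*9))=4*sqrt(114)/49419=0.00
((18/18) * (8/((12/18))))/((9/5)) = 20/3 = 6.67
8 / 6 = 4 / 3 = 1.33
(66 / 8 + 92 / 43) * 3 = 5361 / 172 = 31.17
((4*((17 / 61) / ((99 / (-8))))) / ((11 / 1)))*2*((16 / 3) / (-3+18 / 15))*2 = 174080 / 1793583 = 0.10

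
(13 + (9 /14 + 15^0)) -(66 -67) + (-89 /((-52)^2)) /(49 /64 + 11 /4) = 15.63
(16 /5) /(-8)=-2 /5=-0.40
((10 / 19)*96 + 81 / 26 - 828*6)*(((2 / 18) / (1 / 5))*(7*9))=-84969255 / 494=-172002.54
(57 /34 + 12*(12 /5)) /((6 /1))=1727 /340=5.08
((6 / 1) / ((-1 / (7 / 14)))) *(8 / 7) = -24 / 7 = -3.43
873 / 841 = 1.04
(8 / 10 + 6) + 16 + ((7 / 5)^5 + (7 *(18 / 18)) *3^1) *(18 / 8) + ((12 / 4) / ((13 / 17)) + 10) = 3903011 / 40625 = 96.07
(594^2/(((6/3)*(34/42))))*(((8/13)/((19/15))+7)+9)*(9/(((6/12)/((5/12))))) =113143920120/4199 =26945444.18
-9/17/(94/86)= -387/799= -0.48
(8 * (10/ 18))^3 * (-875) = -56000000/ 729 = -76817.56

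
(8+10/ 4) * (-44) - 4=-466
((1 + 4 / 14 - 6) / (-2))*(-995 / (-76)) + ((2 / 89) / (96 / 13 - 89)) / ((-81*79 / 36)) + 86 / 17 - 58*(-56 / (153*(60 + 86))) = 3197161557424585 / 88651972024056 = 36.06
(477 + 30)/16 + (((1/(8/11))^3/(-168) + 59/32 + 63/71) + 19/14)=218392667/6107136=35.76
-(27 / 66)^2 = -81 / 484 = -0.17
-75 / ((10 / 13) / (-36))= 3510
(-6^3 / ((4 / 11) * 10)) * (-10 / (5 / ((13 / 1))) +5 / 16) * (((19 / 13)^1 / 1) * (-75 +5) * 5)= -81174555 / 104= -780524.57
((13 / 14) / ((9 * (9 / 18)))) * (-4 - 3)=-13 / 9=-1.44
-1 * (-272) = 272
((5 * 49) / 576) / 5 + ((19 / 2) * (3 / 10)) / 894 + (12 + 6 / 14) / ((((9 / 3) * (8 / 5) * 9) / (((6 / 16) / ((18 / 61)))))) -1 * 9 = -154027169 / 18023040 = -8.55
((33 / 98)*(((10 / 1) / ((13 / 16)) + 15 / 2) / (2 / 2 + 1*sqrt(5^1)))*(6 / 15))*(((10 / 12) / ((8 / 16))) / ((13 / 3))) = -16995 / 66248 + 16995*sqrt(5) / 66248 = 0.32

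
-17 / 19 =-0.89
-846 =-846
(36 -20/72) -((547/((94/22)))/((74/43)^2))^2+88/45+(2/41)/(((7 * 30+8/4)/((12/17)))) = -201608303314768814273/110114308609710480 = -1830.90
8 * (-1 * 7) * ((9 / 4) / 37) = -126 / 37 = -3.41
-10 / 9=-1.11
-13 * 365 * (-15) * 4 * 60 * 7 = 119574000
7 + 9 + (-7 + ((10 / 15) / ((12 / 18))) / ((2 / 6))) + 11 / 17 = 215 / 17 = 12.65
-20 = -20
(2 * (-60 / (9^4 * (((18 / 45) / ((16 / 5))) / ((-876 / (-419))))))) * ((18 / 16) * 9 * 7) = -81760 / 3771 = -21.68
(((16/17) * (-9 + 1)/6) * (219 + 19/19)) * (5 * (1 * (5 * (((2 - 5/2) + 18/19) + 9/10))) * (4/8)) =-4505600/969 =-4649.74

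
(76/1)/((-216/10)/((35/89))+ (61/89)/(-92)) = -108900400/78713731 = -1.38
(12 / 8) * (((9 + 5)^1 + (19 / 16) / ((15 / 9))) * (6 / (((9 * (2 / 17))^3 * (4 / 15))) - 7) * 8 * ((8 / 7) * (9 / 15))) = 18235261 / 12600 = 1447.24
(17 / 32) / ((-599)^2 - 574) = 17 / 11463264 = 0.00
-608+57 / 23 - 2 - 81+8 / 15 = -237356 / 345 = -687.99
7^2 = 49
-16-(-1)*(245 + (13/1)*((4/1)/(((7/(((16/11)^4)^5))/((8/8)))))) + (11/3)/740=141952536915029105737544896577/10454534921251982542983540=13578.08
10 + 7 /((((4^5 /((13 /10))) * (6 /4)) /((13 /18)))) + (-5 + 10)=4148383 /276480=15.00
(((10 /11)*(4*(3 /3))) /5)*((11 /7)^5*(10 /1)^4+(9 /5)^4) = 8053432165816 /115548125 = 69697.64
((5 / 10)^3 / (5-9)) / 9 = -1 / 288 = -0.00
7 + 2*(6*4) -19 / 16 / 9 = 7901 / 144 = 54.87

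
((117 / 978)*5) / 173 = 195 / 56398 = 0.00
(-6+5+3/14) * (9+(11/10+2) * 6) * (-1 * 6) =4554/35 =130.11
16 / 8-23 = -21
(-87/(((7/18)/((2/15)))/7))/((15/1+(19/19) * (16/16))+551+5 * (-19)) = -261/590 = -0.44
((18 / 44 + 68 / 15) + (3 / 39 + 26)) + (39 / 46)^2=144053779 / 4538820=31.74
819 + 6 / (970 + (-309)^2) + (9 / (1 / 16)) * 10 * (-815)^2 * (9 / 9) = 92253917277375 / 96451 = 956484819.00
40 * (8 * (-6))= -1920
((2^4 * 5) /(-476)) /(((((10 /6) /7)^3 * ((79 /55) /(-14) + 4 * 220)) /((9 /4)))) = -1833678 /57589285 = -0.03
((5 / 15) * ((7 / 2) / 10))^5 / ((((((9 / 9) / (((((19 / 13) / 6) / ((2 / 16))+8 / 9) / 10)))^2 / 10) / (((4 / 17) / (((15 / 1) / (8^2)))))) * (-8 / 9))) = -115783423 / 5890547812500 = -0.00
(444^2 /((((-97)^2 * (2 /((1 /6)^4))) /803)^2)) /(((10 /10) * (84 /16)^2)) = 0.00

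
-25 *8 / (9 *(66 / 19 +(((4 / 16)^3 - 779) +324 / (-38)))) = 243200 / 8580501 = 0.03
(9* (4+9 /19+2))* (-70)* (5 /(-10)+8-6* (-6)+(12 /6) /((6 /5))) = -3499965 /19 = -184208.68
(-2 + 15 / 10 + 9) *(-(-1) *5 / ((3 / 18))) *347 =88485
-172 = -172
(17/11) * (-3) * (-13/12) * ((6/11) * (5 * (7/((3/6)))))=23205/121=191.78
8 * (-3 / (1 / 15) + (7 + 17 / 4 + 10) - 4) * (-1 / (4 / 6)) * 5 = 1665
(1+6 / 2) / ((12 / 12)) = 4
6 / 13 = 0.46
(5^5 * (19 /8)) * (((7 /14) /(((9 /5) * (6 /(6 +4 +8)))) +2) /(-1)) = -1009375 /48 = -21028.65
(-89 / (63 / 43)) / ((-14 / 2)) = 3827 / 441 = 8.68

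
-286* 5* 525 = -750750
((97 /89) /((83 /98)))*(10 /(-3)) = -4.29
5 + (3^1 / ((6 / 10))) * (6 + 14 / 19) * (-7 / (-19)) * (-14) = -60915 / 361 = -168.74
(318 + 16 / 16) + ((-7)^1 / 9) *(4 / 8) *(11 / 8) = 45859 / 144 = 318.47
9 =9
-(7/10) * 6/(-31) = 21/155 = 0.14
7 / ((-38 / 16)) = -56 / 19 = -2.95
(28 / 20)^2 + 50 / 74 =2438 / 925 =2.64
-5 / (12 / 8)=-10 / 3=-3.33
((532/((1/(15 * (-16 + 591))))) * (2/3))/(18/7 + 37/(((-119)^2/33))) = 8663699800/7527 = 1151016.31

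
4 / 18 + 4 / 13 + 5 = 647 / 117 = 5.53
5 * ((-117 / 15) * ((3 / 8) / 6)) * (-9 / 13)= 27 / 16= 1.69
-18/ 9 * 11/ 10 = -11/ 5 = -2.20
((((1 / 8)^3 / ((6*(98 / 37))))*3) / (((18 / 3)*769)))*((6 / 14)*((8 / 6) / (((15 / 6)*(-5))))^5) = -296 / 625931455078125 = -0.00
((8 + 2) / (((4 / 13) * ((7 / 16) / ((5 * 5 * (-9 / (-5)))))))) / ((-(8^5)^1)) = -2925 / 28672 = -0.10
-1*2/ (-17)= 2/ 17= 0.12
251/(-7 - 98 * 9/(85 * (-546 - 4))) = -5867125/163184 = -35.95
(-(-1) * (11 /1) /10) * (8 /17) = 44 /85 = 0.52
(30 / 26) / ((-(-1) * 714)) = 5 / 3094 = 0.00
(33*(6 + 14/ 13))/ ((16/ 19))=14421/ 52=277.33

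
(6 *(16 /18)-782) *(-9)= 6990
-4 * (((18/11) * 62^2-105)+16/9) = -2450036/99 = -24747.84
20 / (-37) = -20 / 37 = -0.54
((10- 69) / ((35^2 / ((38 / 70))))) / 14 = -1121 / 600250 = -0.00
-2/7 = -0.29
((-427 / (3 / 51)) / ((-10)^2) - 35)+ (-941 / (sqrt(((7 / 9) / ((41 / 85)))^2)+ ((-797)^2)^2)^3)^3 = -96704967184119734884182200805172723497846967084177802232108798340342496566067076717780924163290745968729918147133693001979015328669 / 898828582434424527225413149969074481809154820003511499508400393534180654020513771891262423675906156024246078084078906830887321600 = -107.59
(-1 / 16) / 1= -1 / 16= -0.06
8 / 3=2.67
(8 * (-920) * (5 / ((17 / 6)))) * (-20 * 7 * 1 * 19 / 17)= 587328000 / 289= 2032276.82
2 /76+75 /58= 727 /551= 1.32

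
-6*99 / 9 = -66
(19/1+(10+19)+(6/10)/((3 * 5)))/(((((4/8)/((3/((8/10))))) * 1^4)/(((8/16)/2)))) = 3603/40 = 90.08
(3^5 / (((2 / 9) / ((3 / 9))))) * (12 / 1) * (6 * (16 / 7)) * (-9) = -539876.57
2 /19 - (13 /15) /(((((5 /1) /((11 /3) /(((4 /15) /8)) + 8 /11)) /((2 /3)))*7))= -27002 /15675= -1.72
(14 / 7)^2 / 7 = 4 / 7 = 0.57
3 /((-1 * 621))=-1 /207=-0.00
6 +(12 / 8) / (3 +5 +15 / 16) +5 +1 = 1740 / 143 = 12.17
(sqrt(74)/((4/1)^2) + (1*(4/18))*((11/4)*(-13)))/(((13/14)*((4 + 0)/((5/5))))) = -77/36 + 7*sqrt(74)/416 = -1.99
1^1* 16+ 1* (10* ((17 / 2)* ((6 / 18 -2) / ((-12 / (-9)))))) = -361 / 4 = -90.25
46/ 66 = 23/ 33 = 0.70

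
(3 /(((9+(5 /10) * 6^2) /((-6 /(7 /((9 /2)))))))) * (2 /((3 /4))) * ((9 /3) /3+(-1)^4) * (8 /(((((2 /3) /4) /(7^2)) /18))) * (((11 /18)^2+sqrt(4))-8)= 1633408 /3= 544469.33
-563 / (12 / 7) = -3941 / 12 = -328.42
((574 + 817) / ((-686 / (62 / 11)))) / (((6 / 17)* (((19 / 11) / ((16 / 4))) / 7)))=-1466114 / 2793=-524.92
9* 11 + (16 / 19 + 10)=2087 / 19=109.84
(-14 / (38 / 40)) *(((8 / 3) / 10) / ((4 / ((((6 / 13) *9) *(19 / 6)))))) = -168 / 13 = -12.92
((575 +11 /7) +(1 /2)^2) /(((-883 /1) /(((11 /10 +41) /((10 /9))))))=-24.75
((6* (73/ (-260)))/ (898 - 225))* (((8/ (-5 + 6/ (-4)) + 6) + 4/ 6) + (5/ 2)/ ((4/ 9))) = -251923/ 9098960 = -0.03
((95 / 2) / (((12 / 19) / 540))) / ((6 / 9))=243675 / 4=60918.75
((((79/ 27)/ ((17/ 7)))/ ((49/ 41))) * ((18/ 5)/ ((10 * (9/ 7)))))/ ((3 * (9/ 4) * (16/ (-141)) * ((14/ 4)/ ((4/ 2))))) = -152233/ 722925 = -0.21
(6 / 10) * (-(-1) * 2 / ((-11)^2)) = 6 / 605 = 0.01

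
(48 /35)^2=2304 /1225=1.88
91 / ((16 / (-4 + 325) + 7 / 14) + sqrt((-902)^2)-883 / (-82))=1197651 / 12020180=0.10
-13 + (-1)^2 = -12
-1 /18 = -0.06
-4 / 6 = -2 / 3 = -0.67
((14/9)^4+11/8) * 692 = 65653327/13122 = 5003.30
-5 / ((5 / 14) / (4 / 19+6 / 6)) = -322 / 19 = -16.95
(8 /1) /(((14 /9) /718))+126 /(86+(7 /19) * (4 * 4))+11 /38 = 95318575 /25802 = 3694.23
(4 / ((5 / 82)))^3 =35287552 / 125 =282300.42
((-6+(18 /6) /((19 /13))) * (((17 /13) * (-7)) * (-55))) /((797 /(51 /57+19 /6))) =-75758375 /7480642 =-10.13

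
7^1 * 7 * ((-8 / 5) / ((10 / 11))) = -2156 / 25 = -86.24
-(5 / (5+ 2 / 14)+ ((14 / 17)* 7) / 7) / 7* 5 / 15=-157 / 1836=-0.09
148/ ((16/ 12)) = 111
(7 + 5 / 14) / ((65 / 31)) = 3193 / 910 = 3.51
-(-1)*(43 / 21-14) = -11.95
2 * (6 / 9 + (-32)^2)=6148 / 3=2049.33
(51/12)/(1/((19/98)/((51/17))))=323/1176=0.27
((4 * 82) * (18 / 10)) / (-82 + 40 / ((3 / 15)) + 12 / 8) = 5904 / 1195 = 4.94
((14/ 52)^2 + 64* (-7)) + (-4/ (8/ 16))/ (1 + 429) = -65104489/ 145340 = -447.95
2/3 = 0.67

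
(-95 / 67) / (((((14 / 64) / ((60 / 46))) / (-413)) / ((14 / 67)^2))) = 1054636800 / 6917549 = 152.46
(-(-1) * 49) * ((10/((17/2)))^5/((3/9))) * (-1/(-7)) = 67200000/1419857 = 47.33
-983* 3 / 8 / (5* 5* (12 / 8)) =-983 / 100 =-9.83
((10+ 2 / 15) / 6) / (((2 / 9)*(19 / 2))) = 0.80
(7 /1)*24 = 168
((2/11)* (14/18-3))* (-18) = 80/11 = 7.27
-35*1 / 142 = -35 / 142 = -0.25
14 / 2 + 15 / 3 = 12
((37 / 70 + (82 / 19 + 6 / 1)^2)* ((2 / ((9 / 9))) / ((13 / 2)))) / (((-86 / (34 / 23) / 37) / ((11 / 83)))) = -1625951162 / 586226095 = -2.77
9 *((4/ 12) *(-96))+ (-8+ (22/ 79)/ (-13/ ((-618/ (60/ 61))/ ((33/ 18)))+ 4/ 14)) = -995664206/ 3373537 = -295.14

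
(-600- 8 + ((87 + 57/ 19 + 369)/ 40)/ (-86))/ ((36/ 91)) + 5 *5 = -187274089/ 123840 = -1512.23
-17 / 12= -1.42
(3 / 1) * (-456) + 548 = -820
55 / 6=9.17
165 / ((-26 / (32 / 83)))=-2640 / 1079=-2.45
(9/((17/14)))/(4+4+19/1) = 14/51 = 0.27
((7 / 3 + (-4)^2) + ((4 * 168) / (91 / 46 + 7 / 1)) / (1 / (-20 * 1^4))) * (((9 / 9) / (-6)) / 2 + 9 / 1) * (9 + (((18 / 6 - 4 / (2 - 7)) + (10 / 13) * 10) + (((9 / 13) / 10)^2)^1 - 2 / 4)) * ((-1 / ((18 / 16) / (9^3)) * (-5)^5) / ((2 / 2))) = -533887728564.68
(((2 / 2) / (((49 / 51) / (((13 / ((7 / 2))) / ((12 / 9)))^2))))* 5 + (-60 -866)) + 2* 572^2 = 6276044823 / 9604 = 653482.38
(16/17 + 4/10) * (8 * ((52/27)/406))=0.05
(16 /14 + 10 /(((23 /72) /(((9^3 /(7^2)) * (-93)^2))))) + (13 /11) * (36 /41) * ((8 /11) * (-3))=22521381533624 /5591047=4028115.22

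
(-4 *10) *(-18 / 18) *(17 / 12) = 170 / 3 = 56.67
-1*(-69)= 69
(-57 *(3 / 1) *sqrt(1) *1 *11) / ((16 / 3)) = -5643 / 16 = -352.69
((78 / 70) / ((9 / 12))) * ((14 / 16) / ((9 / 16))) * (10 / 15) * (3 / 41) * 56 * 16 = 101.01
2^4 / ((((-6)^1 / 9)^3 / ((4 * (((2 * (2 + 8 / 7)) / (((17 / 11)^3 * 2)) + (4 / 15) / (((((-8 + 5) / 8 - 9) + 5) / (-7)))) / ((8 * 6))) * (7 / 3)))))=-13.42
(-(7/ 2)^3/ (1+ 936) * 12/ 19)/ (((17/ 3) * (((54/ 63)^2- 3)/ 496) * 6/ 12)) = 25008816/ 11198087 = 2.23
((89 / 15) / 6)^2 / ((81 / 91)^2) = 65593801 / 53144100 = 1.23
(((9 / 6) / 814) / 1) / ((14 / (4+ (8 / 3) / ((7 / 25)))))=71 / 39886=0.00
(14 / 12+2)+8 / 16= 11 / 3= 3.67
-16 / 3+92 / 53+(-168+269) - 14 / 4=29861 / 318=93.90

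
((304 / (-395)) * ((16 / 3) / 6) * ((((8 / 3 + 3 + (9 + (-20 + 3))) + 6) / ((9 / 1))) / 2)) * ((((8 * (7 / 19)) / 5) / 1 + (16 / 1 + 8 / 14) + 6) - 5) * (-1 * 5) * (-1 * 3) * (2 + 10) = -34008832 / 74655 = -455.55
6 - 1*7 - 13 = -14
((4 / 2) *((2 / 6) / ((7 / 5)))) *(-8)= -80 / 21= -3.81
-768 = -768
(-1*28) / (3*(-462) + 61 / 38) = 1064 / 52607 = 0.02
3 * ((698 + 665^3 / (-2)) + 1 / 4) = -1764469371 / 4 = -441117342.75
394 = 394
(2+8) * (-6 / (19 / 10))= -600 / 19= -31.58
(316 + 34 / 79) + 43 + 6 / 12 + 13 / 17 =968827 / 2686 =360.70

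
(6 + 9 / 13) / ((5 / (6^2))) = 3132 / 65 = 48.18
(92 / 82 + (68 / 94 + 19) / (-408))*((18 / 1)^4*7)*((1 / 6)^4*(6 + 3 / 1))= 1435795389 / 262072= 5478.63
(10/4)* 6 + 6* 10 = 75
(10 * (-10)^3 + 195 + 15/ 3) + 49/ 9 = -88151/ 9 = -9794.56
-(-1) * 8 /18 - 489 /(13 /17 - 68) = 8821 /1143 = 7.72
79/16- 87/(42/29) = -6175/112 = -55.13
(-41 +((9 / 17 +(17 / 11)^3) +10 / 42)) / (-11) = 17363212 / 5226837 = 3.32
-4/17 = -0.24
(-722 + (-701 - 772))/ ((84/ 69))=-50485/ 28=-1803.04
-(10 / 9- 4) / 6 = 13 / 27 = 0.48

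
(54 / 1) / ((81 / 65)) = 43.33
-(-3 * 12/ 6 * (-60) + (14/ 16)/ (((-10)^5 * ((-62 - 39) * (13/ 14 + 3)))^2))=-222177780000000000343/ 617160500000000000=-360.00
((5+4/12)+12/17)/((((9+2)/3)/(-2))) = -3.29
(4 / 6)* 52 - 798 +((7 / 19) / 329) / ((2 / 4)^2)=-2044958 / 2679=-763.33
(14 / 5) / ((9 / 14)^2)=2744 / 405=6.78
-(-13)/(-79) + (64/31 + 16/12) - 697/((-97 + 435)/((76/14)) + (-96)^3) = 23493550828/7264368291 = 3.23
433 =433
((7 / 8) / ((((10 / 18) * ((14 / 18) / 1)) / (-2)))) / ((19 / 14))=-567 / 190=-2.98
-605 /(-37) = 605 /37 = 16.35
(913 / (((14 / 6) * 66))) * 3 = 249 / 14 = 17.79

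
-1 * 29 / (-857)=29 / 857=0.03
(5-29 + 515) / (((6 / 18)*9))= 163.67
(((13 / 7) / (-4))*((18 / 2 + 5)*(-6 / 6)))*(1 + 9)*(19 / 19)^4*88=5720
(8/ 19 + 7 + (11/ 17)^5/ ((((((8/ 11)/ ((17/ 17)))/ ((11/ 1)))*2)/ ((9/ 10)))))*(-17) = -35364280161/ 253903840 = -139.28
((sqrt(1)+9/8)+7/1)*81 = 5913/8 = 739.12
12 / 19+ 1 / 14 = 187 / 266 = 0.70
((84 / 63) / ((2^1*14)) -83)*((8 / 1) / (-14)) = 47.40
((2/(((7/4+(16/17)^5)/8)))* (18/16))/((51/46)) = 6.52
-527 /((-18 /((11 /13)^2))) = 63767 /3042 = 20.96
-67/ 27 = -2.48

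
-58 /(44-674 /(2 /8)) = 0.02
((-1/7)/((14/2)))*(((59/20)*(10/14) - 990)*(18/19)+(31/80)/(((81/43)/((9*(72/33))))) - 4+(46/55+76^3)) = -9612809246/1075305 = -8939.61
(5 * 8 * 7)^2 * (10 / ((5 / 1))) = 156800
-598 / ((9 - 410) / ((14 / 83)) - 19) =8372 / 33549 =0.25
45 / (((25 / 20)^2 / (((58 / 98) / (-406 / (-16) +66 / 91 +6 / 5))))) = 434304 / 695611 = 0.62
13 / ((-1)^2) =13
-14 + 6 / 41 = -568 / 41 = -13.85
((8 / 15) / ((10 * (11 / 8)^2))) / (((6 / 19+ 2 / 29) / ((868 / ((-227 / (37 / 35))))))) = -0.30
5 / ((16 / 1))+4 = 69 / 16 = 4.31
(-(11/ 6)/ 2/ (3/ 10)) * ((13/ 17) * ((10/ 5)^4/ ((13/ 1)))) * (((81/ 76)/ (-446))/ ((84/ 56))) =330/ 72029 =0.00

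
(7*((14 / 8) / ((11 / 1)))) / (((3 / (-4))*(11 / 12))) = -196 / 121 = -1.62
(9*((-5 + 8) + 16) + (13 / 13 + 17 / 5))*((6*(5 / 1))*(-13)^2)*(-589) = -523784742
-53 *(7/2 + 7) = -1113/2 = -556.50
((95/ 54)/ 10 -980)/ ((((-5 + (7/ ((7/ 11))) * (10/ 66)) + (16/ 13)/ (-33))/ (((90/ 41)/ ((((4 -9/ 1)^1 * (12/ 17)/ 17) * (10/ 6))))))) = -106664987/ 57840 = -1844.14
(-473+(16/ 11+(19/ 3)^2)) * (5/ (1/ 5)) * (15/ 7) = -5339000/ 231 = -23112.55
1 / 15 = 0.07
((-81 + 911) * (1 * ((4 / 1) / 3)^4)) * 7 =1487360 / 81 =18362.47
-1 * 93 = -93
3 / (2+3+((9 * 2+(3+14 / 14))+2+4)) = 1 / 11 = 0.09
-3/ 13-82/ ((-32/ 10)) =2641/ 104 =25.39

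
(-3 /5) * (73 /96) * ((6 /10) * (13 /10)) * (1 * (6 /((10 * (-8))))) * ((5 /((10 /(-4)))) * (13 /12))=-37011 /640000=-0.06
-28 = -28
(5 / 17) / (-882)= -5 / 14994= -0.00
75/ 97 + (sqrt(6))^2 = 657/ 97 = 6.77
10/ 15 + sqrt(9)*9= 83/ 3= 27.67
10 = 10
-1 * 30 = -30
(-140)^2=19600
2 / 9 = 0.22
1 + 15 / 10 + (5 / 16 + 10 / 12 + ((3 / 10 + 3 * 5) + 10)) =6947 / 240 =28.95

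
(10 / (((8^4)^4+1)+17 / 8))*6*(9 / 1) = 1440 / 750599937895091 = 0.00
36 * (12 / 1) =432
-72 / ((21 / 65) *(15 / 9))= -936 / 7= -133.71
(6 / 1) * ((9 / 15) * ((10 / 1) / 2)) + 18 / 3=24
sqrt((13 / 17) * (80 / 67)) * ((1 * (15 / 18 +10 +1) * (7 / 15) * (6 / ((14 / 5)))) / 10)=71 * sqrt(74035) / 17085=1.13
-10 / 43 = -0.23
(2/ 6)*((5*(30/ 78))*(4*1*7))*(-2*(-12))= 5600/ 13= 430.77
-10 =-10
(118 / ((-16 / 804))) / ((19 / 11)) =-130449 / 38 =-3432.87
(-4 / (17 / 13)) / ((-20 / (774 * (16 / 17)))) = 111.41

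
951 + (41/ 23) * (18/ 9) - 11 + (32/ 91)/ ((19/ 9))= 37529382/ 39767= 943.73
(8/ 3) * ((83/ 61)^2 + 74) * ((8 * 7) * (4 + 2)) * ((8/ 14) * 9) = 1300575744/ 3721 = 349523.18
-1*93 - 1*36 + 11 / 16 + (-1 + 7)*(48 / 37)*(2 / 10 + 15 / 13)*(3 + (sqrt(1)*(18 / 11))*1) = -3057401 / 38480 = -79.45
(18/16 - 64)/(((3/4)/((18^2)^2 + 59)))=-52832605/6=-8805434.17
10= 10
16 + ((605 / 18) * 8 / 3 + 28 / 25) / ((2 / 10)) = 63416 / 135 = 469.75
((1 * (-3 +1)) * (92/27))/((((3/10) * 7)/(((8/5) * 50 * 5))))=-736000/567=-1298.06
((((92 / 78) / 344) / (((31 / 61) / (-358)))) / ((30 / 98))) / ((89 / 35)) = -86139991 / 27761058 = -3.10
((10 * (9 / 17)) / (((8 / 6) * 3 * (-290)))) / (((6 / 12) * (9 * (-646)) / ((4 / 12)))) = 1 / 1910868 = 0.00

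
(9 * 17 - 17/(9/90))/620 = -17/620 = -0.03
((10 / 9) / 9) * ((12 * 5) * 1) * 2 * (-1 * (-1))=400 / 27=14.81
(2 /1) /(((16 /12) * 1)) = 3 /2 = 1.50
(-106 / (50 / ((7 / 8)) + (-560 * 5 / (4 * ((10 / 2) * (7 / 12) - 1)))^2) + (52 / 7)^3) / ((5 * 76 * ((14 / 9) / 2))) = 312654246206067 / 225417894604000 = 1.39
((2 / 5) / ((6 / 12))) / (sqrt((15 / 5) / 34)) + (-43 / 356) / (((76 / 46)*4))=-989 / 54112 + 4*sqrt(102) / 15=2.67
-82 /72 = -41 /36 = -1.14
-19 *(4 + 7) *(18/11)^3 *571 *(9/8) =-71180289/121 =-588266.85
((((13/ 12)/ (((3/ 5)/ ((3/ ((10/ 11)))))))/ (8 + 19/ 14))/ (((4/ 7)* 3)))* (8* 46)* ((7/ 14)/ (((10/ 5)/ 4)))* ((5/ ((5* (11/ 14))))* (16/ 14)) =234416/ 1179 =198.83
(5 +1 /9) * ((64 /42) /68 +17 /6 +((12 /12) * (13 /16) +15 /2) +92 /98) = 11134001 /179928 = 61.88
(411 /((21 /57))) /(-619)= -7809 /4333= -1.80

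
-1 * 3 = -3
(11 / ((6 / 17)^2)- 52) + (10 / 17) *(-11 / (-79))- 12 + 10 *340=3424.39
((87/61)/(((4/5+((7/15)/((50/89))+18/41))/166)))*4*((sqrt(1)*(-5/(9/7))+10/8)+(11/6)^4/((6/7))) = 1011134666125/209640042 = 4823.19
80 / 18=4.44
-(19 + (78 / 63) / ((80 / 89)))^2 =-292991689 / 705600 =-415.24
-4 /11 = -0.36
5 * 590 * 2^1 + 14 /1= 5914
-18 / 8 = -9 / 4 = -2.25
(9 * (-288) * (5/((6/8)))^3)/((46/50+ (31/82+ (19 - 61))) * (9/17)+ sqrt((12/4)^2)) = 8921600000/215467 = 41405.88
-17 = -17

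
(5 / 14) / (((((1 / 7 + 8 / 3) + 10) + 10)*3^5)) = 5 / 77598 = 0.00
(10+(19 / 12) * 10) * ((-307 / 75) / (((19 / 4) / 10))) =-38068 / 171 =-222.62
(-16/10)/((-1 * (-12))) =-2/15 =-0.13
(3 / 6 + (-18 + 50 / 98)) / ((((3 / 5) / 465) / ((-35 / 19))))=6451875 / 266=24255.17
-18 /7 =-2.57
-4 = -4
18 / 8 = 9 / 4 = 2.25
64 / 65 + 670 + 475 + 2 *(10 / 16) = 298281 / 260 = 1147.23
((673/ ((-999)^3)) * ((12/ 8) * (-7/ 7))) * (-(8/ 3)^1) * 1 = -2692/ 997002999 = -0.00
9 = 9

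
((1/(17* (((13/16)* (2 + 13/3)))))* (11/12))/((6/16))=352/12597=0.03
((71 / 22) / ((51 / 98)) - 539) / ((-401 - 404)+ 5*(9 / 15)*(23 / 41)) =3063725 / 4619274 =0.66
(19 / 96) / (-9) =-0.02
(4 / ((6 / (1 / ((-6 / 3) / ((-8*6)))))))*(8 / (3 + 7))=64 / 5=12.80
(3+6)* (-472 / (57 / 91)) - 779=-143657 / 19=-7560.89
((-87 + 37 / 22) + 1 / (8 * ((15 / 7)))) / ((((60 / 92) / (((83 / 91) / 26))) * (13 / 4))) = -214844587 / 152252100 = -1.41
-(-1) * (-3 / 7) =-3 / 7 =-0.43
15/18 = 5/6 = 0.83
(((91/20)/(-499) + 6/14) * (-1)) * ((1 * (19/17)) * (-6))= 1670271/593810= 2.81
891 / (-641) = -891 / 641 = -1.39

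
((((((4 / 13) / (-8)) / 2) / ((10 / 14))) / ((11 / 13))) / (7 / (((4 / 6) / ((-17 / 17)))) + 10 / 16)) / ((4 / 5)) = 7 / 1738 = 0.00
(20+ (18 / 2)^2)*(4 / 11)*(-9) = -3636 / 11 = -330.55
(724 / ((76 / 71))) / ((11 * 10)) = 12851 / 2090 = 6.15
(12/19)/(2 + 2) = 3/19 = 0.16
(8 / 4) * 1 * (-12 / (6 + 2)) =-3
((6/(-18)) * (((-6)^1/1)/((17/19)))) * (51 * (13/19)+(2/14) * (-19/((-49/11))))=462760/5831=79.36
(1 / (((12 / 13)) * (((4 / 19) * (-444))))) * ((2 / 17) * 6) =-247 / 30192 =-0.01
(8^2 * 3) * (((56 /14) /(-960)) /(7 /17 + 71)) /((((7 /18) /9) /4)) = -22032 /21245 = -1.04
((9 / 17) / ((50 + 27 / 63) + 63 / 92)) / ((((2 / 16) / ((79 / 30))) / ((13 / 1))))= 7936656 / 2797945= 2.84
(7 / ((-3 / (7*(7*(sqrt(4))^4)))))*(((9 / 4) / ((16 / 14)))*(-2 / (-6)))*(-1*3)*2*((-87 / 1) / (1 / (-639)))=400436379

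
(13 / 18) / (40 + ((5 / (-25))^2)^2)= 8125 / 450018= 0.02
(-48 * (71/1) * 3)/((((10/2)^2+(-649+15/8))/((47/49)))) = 427136/27097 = 15.76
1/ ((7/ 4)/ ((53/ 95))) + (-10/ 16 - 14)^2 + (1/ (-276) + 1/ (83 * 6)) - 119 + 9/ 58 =674072501699/ 7068492480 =95.36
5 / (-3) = -5 / 3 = -1.67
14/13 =1.08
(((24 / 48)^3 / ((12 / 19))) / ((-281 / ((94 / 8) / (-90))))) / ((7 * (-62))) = -0.00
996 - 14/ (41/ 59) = 40010/ 41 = 975.85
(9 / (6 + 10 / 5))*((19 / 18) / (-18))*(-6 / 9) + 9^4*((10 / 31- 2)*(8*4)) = -4716361139 / 13392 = -352177.50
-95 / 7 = -13.57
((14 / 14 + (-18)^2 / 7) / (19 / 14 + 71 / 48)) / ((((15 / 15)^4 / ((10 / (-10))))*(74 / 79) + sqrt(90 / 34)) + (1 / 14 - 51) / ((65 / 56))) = -35462282229920 / 95197968281511 - 139646119600*sqrt(85) / 95197968281511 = -0.39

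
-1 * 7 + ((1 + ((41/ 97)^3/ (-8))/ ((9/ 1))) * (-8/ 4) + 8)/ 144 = -6.96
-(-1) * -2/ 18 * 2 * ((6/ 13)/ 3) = -4/ 117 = -0.03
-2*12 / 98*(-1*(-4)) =-48 / 49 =-0.98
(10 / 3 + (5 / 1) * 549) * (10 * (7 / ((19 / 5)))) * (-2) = -5771500 / 57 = -101254.39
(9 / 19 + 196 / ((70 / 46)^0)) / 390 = 3733 / 7410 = 0.50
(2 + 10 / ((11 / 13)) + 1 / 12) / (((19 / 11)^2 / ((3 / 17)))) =20185 / 24548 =0.82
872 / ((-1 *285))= -872 / 285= -3.06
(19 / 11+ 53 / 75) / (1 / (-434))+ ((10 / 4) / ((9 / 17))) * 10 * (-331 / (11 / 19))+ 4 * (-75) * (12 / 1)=-78345041 / 2475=-31654.56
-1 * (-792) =792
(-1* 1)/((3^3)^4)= -1/531441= -0.00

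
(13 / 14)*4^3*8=3328 / 7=475.43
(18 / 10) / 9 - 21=-104 / 5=-20.80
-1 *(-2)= 2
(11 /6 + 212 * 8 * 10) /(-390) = -101771 /2340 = -43.49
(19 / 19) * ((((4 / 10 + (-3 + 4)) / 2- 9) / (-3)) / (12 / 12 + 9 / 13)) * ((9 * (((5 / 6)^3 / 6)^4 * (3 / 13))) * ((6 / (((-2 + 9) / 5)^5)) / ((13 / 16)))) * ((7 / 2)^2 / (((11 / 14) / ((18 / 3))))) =12664794921875 / 335559704223744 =0.04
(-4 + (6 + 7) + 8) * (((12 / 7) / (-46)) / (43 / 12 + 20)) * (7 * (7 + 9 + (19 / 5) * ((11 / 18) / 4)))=-3.12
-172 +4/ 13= -2232/ 13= -171.69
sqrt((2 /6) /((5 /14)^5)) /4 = 49 * sqrt(210) /375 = 1.89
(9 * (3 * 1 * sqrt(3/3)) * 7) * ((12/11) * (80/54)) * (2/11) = 6720/121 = 55.54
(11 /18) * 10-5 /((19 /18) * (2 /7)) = -1790 /171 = -10.47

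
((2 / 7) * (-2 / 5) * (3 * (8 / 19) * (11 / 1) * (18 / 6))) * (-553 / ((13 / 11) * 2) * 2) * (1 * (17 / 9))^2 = 88401632 / 11115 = 7953.36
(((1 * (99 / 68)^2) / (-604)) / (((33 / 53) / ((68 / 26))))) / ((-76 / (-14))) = -0.00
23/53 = 0.43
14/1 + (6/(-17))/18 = 713/51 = 13.98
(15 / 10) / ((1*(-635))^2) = 3 / 806450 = 0.00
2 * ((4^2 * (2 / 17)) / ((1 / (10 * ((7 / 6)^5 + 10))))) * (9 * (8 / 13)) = 15130720 / 5967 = 2535.73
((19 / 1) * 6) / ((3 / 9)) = 342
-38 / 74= -19 / 37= -0.51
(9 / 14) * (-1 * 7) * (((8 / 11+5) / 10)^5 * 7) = -62523502209 / 32210200000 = -1.94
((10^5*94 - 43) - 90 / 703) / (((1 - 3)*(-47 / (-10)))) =-33040848405 / 33041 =-999995.41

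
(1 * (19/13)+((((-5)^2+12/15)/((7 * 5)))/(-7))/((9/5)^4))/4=0.36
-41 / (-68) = 41 / 68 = 0.60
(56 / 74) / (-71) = -28 / 2627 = -0.01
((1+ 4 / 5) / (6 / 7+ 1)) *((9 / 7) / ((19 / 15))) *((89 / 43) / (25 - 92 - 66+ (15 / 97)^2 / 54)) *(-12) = 14651167896 / 79746259697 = 0.18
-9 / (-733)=9 / 733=0.01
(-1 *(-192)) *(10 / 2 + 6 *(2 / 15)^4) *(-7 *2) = -75628672 / 5625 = -13445.10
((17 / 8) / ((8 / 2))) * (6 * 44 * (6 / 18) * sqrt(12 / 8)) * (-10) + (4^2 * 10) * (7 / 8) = 140-935 * sqrt(6) / 4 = -432.57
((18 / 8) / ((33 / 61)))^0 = 1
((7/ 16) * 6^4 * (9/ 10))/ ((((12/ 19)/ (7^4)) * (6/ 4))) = 25865973/ 20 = 1293298.65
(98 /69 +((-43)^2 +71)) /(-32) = -60.04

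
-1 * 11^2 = -121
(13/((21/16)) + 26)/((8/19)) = 7163/84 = 85.27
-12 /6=-2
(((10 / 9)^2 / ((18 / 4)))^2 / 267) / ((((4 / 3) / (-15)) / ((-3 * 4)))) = 200000 / 5255361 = 0.04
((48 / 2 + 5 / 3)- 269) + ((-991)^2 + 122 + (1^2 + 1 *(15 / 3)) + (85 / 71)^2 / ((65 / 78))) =14850292787 / 15123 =981967.39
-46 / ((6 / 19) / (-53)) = 7720.33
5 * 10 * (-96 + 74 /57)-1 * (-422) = -245846 /57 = -4313.09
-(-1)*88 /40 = 11 /5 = 2.20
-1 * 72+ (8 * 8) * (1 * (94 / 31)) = 3784 / 31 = 122.06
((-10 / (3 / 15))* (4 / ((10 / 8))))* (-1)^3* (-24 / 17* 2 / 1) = -7680 / 17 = -451.76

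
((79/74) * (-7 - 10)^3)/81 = -388127/5994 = -64.75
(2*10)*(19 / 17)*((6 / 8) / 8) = 285 / 136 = 2.10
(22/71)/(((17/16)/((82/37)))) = 28864/44659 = 0.65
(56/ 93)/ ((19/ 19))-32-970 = -93130/ 93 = -1001.40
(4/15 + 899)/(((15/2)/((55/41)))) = 7238/45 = 160.84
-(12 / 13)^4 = -20736 / 28561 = -0.73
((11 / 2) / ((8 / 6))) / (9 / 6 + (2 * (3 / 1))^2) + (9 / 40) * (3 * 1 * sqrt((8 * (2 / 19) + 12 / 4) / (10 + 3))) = 11 / 100 + 27 * sqrt(18031) / 9880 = 0.48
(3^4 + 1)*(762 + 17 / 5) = 313814 / 5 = 62762.80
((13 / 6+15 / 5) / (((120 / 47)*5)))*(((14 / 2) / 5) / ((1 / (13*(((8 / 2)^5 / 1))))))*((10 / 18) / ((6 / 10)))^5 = 662935000000 / 129140163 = 5133.45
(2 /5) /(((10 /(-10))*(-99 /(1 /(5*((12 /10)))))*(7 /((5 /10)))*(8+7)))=1 /311850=0.00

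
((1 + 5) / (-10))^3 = -27 / 125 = -0.22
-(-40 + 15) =25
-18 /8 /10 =-9 /40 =-0.22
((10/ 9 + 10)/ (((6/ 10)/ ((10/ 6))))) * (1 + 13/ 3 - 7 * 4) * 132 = -7480000/ 81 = -92345.68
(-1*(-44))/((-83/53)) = -28.10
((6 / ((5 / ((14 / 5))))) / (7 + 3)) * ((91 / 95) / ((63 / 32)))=5824 / 35625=0.16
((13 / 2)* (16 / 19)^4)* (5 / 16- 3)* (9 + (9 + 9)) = -30910464 / 130321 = -237.19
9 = 9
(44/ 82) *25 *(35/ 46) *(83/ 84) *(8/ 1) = 228250/ 2829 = 80.68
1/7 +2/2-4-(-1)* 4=8/7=1.14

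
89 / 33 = 2.70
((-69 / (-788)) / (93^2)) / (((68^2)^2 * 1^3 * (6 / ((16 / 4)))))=23 / 72861443283456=0.00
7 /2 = 3.50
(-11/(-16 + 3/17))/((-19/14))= -2618/5111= -0.51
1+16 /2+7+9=25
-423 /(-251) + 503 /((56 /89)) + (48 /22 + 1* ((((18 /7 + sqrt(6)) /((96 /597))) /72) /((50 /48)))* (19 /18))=3781* sqrt(6) /43200 + 37270319041 /46384800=803.72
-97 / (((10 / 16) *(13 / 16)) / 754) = -720128 / 5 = -144025.60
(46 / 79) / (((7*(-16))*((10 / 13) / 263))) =-78637 / 44240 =-1.78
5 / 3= 1.67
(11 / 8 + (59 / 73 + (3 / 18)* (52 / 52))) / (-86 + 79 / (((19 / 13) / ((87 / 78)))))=-78223 / 855852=-0.09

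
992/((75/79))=78368/75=1044.91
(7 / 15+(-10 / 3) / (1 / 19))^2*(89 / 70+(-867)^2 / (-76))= -23392346764517 / 598500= -39084957.00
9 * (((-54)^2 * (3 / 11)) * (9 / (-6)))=-118098 / 11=-10736.18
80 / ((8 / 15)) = 150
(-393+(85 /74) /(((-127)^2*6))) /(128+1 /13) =-36586957979 /11923524540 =-3.07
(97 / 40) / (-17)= -97 / 680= -0.14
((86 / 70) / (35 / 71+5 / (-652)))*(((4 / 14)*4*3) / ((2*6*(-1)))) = -3981112 / 5503925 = -0.72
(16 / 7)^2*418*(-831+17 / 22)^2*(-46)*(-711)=26535688237843200 / 539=49231332537742.49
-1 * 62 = -62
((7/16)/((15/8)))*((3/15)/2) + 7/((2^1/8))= 28.02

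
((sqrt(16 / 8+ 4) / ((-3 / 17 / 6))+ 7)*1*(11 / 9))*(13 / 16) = 1001 / 144 - 2431*sqrt(6) / 72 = -75.75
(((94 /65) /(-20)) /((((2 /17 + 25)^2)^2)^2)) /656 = -327860599727 /471237882925010018992938400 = -0.00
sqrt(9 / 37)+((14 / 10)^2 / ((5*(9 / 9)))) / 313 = 49 / 39125+3*sqrt(37) / 37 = 0.49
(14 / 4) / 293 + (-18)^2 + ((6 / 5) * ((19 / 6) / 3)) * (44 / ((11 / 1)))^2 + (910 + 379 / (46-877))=3052844723 / 2434830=1253.82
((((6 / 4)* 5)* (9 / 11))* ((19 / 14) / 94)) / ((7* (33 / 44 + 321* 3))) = 171 / 13021162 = 0.00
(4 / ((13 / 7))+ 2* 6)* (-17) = -3128 / 13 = -240.62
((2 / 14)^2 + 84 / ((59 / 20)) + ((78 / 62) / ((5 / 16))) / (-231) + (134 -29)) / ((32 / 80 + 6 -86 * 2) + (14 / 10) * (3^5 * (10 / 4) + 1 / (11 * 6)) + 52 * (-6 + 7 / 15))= 986897349 / 2936700928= 0.34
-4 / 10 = -2 / 5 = -0.40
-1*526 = -526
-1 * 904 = -904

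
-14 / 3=-4.67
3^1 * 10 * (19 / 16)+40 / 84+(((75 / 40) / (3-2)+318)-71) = 11969 / 42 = 284.98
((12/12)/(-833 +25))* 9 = -9/808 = -0.01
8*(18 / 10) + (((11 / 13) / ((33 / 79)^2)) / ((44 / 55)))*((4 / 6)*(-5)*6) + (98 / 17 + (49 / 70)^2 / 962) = -16363103893 / 161904600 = -101.07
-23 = -23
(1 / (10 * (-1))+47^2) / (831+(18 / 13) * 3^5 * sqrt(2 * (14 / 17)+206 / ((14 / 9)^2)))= 0.56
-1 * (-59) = 59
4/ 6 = 2/ 3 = 0.67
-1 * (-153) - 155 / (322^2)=15863497 / 103684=153.00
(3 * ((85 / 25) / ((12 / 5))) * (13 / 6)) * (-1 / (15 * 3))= -221 / 1080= -0.20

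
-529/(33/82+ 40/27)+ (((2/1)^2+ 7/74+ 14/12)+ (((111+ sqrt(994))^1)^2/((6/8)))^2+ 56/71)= 31529920* sqrt(994)/3+ 39669923302901294/98614953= 733626848.79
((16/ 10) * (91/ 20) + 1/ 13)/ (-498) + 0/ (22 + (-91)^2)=-797/ 53950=-0.01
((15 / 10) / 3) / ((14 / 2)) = 1 / 14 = 0.07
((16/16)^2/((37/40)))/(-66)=-20/1221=-0.02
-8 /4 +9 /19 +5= 66 /19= 3.47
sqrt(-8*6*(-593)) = 4*sqrt(1779) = 168.71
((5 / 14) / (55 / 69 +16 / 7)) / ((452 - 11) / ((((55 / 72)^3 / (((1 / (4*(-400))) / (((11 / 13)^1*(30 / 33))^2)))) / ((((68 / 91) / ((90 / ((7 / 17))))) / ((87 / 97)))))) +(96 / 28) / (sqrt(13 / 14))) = 789717034870435546875 / 21664381935720476001182248 +26143878496551513671875*sqrt(182) / 10832190967860238000591124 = 0.03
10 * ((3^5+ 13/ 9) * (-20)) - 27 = -440243/ 9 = -48915.89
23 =23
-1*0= 0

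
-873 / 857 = -1.02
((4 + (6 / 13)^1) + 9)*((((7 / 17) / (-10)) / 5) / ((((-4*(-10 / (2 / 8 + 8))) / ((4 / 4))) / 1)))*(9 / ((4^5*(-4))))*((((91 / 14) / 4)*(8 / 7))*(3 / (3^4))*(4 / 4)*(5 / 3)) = 77 / 13369344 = 0.00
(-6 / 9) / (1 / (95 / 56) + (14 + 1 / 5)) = -38 / 843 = -0.05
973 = 973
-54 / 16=-27 / 8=-3.38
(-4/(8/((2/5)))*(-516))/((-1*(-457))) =516/2285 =0.23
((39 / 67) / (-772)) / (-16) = 39 / 827584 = 0.00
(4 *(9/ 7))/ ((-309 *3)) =-4/ 721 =-0.01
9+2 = 11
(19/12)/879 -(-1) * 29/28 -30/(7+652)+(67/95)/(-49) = 0.98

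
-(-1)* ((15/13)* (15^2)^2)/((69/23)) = 253125/13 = 19471.15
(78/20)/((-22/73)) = -2847/220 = -12.94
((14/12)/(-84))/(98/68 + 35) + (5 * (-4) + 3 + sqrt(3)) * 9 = -6824429/44604 + 9 * sqrt(3) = -137.41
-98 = -98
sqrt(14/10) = sqrt(35)/5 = 1.18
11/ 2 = 5.50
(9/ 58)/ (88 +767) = 1/ 5510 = 0.00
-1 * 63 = -63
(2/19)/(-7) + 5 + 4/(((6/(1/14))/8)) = 2141/399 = 5.37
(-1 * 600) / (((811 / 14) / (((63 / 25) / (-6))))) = 3528 / 811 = 4.35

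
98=98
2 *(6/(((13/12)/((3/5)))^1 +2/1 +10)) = 0.87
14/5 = 2.80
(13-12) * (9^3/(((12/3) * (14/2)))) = 729/28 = 26.04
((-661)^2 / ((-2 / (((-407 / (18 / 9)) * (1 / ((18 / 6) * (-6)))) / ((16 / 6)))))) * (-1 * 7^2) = 8713515503 / 192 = 45382893.24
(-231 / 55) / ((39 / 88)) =-616 / 65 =-9.48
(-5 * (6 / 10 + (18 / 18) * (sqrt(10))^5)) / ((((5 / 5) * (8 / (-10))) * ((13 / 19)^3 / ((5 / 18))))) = 171475 / 52728 + 21434375 * sqrt(10) / 39546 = 1717.24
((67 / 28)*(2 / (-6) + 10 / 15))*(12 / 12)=67 / 84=0.80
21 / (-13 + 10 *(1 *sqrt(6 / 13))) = -3.38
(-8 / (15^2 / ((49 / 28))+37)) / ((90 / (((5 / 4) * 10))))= -70 / 10431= -0.01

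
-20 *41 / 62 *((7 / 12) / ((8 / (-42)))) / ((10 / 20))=10045 / 124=81.01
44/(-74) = -22/37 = -0.59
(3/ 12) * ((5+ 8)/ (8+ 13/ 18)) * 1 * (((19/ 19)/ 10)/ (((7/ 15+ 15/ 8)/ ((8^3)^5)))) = 24699429206360064/ 44117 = 559861939985.95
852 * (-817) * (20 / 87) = -4640560 / 29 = -160019.31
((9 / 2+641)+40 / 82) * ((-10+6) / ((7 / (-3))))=1107.41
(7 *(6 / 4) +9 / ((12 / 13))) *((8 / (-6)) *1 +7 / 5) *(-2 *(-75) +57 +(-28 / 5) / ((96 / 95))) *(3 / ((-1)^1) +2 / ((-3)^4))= -233047 / 288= -809.19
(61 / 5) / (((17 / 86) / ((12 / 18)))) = 10492 / 255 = 41.15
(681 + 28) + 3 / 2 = 1421 / 2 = 710.50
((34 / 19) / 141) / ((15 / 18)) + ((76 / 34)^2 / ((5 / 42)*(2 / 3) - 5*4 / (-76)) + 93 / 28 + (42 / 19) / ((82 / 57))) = 28828344577 / 1481361980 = 19.46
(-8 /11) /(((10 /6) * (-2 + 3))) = -24 /55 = -0.44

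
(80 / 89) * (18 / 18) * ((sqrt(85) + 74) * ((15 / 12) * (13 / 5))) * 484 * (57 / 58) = 3586440 * sqrt(85) / 2581 + 265396560 / 2581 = 115638.09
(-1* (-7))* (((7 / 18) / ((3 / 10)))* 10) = 2450 / 27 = 90.74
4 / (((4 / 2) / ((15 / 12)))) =2.50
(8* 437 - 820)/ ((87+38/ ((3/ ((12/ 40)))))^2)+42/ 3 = 738131/ 51529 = 14.32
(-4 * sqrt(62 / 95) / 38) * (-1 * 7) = 14 * sqrt(5890) / 1805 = 0.60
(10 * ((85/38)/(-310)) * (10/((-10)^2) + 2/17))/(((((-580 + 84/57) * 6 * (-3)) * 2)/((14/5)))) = -259/122670720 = -0.00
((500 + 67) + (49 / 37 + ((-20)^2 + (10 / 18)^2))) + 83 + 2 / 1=3157738 / 2997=1053.63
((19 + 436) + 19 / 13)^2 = 35212356 / 169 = 208357.14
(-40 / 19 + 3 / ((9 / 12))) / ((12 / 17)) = 2.68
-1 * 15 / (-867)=5 / 289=0.02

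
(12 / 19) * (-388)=-4656 / 19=-245.05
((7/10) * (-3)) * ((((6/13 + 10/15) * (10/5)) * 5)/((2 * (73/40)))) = -6160/949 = -6.49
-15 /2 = -7.50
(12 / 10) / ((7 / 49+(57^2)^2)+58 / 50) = 70 / 615766801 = 0.00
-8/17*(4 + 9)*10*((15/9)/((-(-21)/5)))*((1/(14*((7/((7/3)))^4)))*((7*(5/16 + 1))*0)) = 0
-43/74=-0.58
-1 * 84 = -84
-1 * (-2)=2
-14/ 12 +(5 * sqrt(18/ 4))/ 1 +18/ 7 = 59/ 42 +15 * sqrt(2)/ 2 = 12.01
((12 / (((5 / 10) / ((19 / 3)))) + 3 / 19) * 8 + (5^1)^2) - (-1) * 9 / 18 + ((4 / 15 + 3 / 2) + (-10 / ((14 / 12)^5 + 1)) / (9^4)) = 78474289277 / 63055395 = 1244.53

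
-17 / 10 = -1.70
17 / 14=1.21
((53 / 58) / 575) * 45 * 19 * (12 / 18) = 3021 / 3335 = 0.91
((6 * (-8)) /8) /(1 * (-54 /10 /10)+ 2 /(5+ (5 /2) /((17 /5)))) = 31.37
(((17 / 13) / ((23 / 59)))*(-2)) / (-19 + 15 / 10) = 0.38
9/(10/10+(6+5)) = 3/4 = 0.75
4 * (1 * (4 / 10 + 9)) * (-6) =-225.60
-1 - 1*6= -7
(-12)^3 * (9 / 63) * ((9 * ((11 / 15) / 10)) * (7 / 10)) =-14256 / 125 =-114.05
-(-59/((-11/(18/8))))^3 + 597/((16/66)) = 60054957/85184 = 705.00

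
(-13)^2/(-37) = -169/37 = -4.57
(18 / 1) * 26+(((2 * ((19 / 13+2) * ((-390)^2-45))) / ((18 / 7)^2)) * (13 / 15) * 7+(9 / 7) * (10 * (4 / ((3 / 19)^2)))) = 40671191 / 42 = 968361.69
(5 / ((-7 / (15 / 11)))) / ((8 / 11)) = -75 / 56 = -1.34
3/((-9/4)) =-4/3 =-1.33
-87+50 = -37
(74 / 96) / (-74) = -1 / 96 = -0.01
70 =70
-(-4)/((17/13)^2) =676/289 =2.34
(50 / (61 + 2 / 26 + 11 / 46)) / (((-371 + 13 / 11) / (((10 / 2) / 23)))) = -17875 / 37290339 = -0.00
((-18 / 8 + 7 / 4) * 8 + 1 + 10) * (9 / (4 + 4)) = 63 / 8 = 7.88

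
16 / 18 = 8 / 9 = 0.89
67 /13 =5.15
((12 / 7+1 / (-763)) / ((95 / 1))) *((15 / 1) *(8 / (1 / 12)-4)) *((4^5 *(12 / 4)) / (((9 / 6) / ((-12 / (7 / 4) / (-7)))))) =35461398528 / 710353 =49920.81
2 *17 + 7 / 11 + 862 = 9863 / 11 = 896.64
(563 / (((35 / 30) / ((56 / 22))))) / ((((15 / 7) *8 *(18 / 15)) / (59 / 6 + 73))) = 1958677 / 396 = 4946.15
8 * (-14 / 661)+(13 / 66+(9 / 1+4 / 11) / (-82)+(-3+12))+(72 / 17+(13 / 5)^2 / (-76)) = 377254559591 / 28886955900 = 13.06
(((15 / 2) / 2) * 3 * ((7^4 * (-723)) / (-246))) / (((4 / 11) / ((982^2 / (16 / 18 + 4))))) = 56497237123005 / 1312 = 43061918538.88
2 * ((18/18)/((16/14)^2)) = 49/32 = 1.53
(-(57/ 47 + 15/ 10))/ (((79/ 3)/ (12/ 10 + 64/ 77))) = -59823/ 285901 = -0.21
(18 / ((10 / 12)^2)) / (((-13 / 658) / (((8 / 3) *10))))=-2274048 / 65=-34985.35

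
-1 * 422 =-422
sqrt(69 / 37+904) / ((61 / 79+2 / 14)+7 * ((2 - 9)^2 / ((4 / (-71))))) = -0.00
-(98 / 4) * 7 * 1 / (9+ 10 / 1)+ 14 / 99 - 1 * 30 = -146285 / 3762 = -38.88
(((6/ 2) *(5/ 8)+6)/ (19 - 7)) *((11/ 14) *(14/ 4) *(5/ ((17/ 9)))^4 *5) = 4736221875/ 10690688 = 443.02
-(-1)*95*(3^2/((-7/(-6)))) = 5130/7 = 732.86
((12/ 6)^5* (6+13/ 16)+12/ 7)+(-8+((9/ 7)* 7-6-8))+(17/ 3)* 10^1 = 5531/ 21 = 263.38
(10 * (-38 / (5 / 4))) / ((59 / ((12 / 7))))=-3648 / 413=-8.83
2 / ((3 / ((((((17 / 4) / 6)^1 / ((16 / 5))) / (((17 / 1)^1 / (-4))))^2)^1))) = 25 / 13824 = 0.00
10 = 10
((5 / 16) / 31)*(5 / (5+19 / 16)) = 25 / 3069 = 0.01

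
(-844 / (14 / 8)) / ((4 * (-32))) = 211 / 56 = 3.77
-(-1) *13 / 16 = 13 / 16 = 0.81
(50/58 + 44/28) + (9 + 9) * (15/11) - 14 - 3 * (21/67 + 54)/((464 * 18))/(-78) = 4846811225/373429056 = 12.98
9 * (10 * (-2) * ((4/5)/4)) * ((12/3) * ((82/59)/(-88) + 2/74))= -38844/24013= -1.62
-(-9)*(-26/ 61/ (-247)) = 18/ 1159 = 0.02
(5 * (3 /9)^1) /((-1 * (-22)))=5 /66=0.08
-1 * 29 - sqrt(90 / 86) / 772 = -29 - 3 * sqrt(215) / 33196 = -29.00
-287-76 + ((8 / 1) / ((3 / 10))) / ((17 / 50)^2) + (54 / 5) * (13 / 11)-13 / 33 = -1906602 / 15895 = -119.95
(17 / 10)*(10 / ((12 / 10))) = 14.17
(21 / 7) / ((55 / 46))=138 / 55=2.51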